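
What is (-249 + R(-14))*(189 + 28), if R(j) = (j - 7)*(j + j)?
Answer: 73563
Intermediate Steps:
R(j) = 2*j*(-7 + j) (R(j) = (-7 + j)*(2*j) = 2*j*(-7 + j))
(-249 + R(-14))*(189 + 28) = (-249 + 2*(-14)*(-7 - 14))*(189 + 28) = (-249 + 2*(-14)*(-21))*217 = (-249 + 588)*217 = 339*217 = 73563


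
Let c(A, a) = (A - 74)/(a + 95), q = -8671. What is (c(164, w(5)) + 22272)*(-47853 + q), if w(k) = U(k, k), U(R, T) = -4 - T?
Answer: -54135352284/43 ≈ -1.2590e+9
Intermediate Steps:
w(k) = -4 - k
c(A, a) = (-74 + A)/(95 + a)
(c(164, w(5)) + 22272)*(-47853 + q) = ((-74 + 164)/(95 + (-4 - 1*5)) + 22272)*(-47853 - 8671) = (90/(95 + (-4 - 5)) + 22272)*(-56524) = (90/(95 - 9) + 22272)*(-56524) = (90/86 + 22272)*(-56524) = ((1/86)*90 + 22272)*(-56524) = (45/43 + 22272)*(-56524) = (957741/43)*(-56524) = -54135352284/43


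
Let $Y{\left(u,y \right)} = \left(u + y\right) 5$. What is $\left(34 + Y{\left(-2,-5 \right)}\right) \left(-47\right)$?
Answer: $47$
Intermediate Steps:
$Y{\left(u,y \right)} = 5 u + 5 y$
$\left(34 + Y{\left(-2,-5 \right)}\right) \left(-47\right) = \left(34 + \left(5 \left(-2\right) + 5 \left(-5\right)\right)\right) \left(-47\right) = \left(34 - 35\right) \left(-47\right) = \left(-1\right) \left(-47\right) = 47$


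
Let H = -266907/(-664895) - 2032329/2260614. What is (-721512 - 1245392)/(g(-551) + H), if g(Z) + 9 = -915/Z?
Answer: 542991445510251085040/2163506081556409 ≈ 2.5098e+5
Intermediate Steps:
g(Z) = -9 - 915/Z
H = -249303896519/501023648510 (H = -266907*(-1/664895) - 2032329*1/2260614 = 266907/664895 - 677443/753538 = -249303896519/501023648510 ≈ -0.49759)
(-721512 - 1245392)/(g(-551) + H) = (-721512 - 1245392)/((-9 - 915/(-551)) - 249303896519/501023648510) = -1966904/((-9 - 915*(-1/551)) - 249303896519/501023648510) = -1966904/((-9 + 915/551) - 249303896519/501023648510) = -1966904/(-4044/551 - 249303896519/501023648510) = -1966904/(-2163506081556409/276064030329010) = -1966904*(-276064030329010/2163506081556409) = 542991445510251085040/2163506081556409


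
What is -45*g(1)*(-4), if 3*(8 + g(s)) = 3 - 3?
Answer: -1440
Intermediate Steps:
g(s) = -8 (g(s) = -8 + (3 - 3)/3 = -8 + (⅓)*0 = -8 + 0 = -8)
-45*g(1)*(-4) = -45*(-8)*(-4) = 360*(-4) = -1440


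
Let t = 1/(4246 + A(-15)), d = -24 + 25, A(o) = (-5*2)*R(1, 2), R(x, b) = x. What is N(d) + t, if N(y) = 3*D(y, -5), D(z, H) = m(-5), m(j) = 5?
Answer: 63541/4236 ≈ 15.000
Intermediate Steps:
A(o) = -10 (A(o) = -5*2*1 = -10*1 = -10)
d = 1
D(z, H) = 5
N(y) = 15 (N(y) = 3*5 = 15)
t = 1/4236 (t = 1/(4246 - 10) = 1/4236 ≈ 0.00023607)
N(d) + t = 15 + 1/4236 = 63541/4236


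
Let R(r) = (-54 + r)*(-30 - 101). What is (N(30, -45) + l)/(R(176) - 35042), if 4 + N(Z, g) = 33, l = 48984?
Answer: -49013/51024 ≈ -0.96059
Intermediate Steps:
R(r) = 7074 - 131*r (R(r) = (-54 + r)*(-131) = 7074 - 131*r)
N(Z, g) = 29 (N(Z, g) = -4 + 33 = 29)
(N(30, -45) + l)/(R(176) - 35042) = (29 + 48984)/((7074 - 131*176) - 35042) = 49013/((7074 - 23056) - 35042) = 49013/(-15982 - 35042) = 49013/(-51024) = 49013*(-1/51024) = -49013/51024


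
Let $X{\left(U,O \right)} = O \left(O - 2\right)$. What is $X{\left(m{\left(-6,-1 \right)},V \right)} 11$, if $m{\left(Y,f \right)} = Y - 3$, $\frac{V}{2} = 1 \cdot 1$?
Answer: $0$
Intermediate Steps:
$V = 2$ ($V = 2 \cdot 1 \cdot 1 = 2 \cdot 1 = 2$)
$m{\left(Y,f \right)} = -3 + Y$
$X{\left(U,O \right)} = O \left(-2 + O\right)$
$X{\left(m{\left(-6,-1 \right)},V \right)} 11 = 2 \left(-2 + 2\right) 11 = 2 \cdot 0 \cdot 11 = 0 \cdot 11 = 0$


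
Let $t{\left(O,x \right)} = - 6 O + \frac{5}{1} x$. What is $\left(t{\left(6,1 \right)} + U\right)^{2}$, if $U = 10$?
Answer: $441$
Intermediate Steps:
$t{\left(O,x \right)} = - 6 O + 5 x$ ($t{\left(O,x \right)} = - 6 O + 5 \cdot 1 x = - 6 O + 5 x$)
$\left(t{\left(6,1 \right)} + U\right)^{2} = \left(\left(\left(-6\right) 6 + 5 \cdot 1\right) + 10\right)^{2} = \left(\left(-36 + 5\right) + 10\right)^{2} = \left(-31 + 10\right)^{2} = \left(-21\right)^{2} = 441$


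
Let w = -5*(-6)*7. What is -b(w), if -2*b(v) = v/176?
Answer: 105/176 ≈ 0.59659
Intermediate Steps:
w = 210 (w = 30*7 = 210)
b(v) = -v/352 (b(v) = -v/(2*176) = -v/352)
-b(w) = -(-1)*210/352 = -1*(-105/176) = 105/176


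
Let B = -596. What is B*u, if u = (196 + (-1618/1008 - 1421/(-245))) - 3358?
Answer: 1185692681/630 ≈ 1.8821e+6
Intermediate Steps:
u = -7957669/2520 (u = (196 + (-1618*1/1008 - 1421*(-1/245))) - 3358 = (196 + (-809/504 + 29/5)) - 3358 = (196 + 10571/2520) - 3358 = 504491/2520 - 3358 = -7957669/2520 ≈ -3157.8)
B*u = -596*(-7957669/2520) = 1185692681/630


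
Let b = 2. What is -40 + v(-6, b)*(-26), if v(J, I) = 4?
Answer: -144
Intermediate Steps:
-40 + v(-6, b)*(-26) = -40 + 4*(-26) = -40 - 104 = -144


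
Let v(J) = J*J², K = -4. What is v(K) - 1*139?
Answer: -203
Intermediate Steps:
v(J) = J³
v(K) - 1*139 = (-4)³ - 1*139 = -64 - 139 = -203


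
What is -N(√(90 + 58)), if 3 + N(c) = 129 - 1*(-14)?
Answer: -140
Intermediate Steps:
N(c) = 140 (N(c) = -3 + (129 - 1*(-14)) = -3 + (129 + 14) = -3 + 143 = 140)
-N(√(90 + 58)) = -1*140 = -140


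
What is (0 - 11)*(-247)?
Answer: 2717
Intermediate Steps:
(0 - 11)*(-247) = -11*(-247) = 2717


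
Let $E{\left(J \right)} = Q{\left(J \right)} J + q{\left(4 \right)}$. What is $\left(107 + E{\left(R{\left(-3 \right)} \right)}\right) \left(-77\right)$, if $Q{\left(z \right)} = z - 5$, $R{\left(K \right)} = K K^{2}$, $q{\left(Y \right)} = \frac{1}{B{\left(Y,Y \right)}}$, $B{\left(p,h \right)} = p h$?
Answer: $- \frac{1196349}{16} \approx -74772.0$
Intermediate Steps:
$B{\left(p,h \right)} = h p$
$q{\left(Y \right)} = \frac{1}{Y^{2}}$ ($q{\left(Y \right)} = \frac{1}{Y Y} = \frac{1}{Y^{2}}$)
$R{\left(K \right)} = K^{3}$
$Q{\left(z \right)} = -5 + z$
$E{\left(J \right)} = \frac{1}{16} + J \left(-5 + J\right)$ ($E{\left(J \right)} = \left(-5 + J\right) J + \frac{1}{16} = J \left(-5 + J\right) + \frac{1}{16} = \frac{1}{16} + J \left(-5 + J\right)$)
$\left(107 + E{\left(R{\left(-3 \right)} \right)}\right) \left(-77\right) = \left(107 + \left(\frac{1}{16} + \left(-3\right)^{3} \left(-5 + \left(-3\right)^{3}\right)\right)\right) \left(-77\right) = \left(107 - \left(- \frac{1}{16} + 27 \left(-5 - 27\right)\right)\right) \left(-77\right) = \left(107 + \left(\frac{1}{16} - -864\right)\right) \left(-77\right) = \left(107 + \left(\frac{1}{16} + 864\right)\right) \left(-77\right) = \left(107 + \frac{13825}{16}\right) \left(-77\right) = \frac{15537}{16} \left(-77\right) = - \frac{1196349}{16}$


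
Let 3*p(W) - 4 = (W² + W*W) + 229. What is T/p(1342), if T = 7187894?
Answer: 21563682/3602161 ≈ 5.9863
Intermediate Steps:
p(W) = 233/3 + 2*W²/3 (p(W) = 4/3 + ((W² + W*W) + 229)/3 = 4/3 + ((W² + W²) + 229)/3 = 4/3 + (2*W² + 229)/3 = 4/3 + (229 + 2*W²)/3 = 4/3 + (229/3 + 2*W²/3) = 233/3 + 2*W²/3)
T/p(1342) = 7187894/(233/3 + (⅔)*1342²) = 7187894/(233/3 + (⅔)*1800964) = 7187894/(233/3 + 3601928/3) = 7187894/(3602161/3) = 7187894*(3/3602161) = 21563682/3602161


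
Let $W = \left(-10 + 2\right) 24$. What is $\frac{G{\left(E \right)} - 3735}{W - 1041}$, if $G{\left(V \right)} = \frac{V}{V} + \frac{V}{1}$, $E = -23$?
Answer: $\frac{3757}{1233} \approx 3.047$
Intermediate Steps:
$G{\left(V \right)} = 1 + V$ ($G{\left(V \right)} = 1 + V 1 = 1 + V$)
$W = -192$ ($W = \left(-8\right) 24 = -192$)
$\frac{G{\left(E \right)} - 3735}{W - 1041} = \frac{\left(1 - 23\right) - 3735}{-192 - 1041} = \frac{-22 - 3735}{-1233} = \left(-3757\right) \left(- \frac{1}{1233}\right) = \frac{3757}{1233}$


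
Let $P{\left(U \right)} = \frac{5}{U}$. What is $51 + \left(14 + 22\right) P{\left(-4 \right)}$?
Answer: $6$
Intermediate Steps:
$51 + \left(14 + 22\right) P{\left(-4 \right)} = 51 + \left(14 + 22\right) \frac{5}{-4} = 51 + 36 \cdot 5 \left(- \frac{1}{4}\right) = 51 + 36 \left(- \frac{5}{4}\right) = 51 - 45 = 6$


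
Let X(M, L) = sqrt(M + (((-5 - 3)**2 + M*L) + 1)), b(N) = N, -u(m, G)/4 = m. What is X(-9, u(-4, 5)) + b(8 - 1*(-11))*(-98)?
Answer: -1862 + 2*I*sqrt(22) ≈ -1862.0 + 9.3808*I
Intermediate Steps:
u(m, G) = -4*m
X(M, L) = sqrt(65 + M + L*M) (X(M, L) = sqrt(M + (((-8)**2 + L*M) + 1)) = sqrt(M + ((64 + L*M) + 1)) = sqrt(M + (65 + L*M)) = sqrt(65 + M + L*M))
X(-9, u(-4, 5)) + b(8 - 1*(-11))*(-98) = sqrt(65 - 9 - 4*(-4)*(-9)) + (8 - 1*(-11))*(-98) = sqrt(65 - 9 + 16*(-9)) + (8 + 11)*(-98) = sqrt(65 - 9 - 144) + 19*(-98) = sqrt(-88) - 1862 = 2*I*sqrt(22) - 1862 = -1862 + 2*I*sqrt(22)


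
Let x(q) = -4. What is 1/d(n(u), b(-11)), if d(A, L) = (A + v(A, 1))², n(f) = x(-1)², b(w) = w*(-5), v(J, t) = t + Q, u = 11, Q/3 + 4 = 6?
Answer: 1/529 ≈ 0.0018904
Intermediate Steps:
Q = 6 (Q = -12 + 3*6 = -12 + 18 = 6)
v(J, t) = 6 + t (v(J, t) = t + 6 = 6 + t)
b(w) = -5*w
n(f) = 16 (n(f) = (-4)² = 16)
d(A, L) = (7 + A)² (d(A, L) = (A + (6 + 1))² = (A + 7)² = (7 + A)²)
1/d(n(u), b(-11)) = 1/((7 + 16)²) = 1/(23²) = 1/529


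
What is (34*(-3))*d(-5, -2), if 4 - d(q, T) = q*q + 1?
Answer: 2244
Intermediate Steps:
d(q, T) = 3 - q² (d(q, T) = 4 - (q*q + 1) = 4 - (q² + 1) = 4 - (1 + q²) = 4 + (-1 - q²) = 3 - q²)
(34*(-3))*d(-5, -2) = (34*(-3))*(3 - 1*(-5)²) = -102*(3 - 1*25) = -102*(3 - 25) = -102*(-22) = 2244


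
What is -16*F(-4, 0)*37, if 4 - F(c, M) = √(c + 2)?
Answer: -2368 + 592*I*√2 ≈ -2368.0 + 837.21*I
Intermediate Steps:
F(c, M) = 4 - √(2 + c) (F(c, M) = 4 - √(c + 2) = 4 - √(2 + c))
-16*F(-4, 0)*37 = -16*(4 - √(2 - 4))*37 = -16*(4 - √(-2))*37 = -16*(4 - I*√2)*37 = (-64 + 16*I*√2)*37 = -2368 + 592*I*√2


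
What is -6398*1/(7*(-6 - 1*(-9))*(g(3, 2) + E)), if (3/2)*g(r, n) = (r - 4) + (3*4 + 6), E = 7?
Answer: -914/55 ≈ -16.618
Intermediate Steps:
g(r, n) = 28/3 + 2*r/3 (g(r, n) = 2*((r - 4) + (3*4 + 6))/3 = 2*((-4 + r) + (12 + 6))/3 = 2*((-4 + r) + 18)/3 = 2*(14 + r)/3 = 28/3 + 2*r/3)
-6398*1/(7*(-6 - 1*(-9))*(g(3, 2) + E)) = -6398*1/(7*(-6 - 1*(-9))*((28/3 + (2/3)*3) + 7)) = -6398*1/(7*(-6 + 9)*((28/3 + 2) + 7)) = -6398*1/(21*(34/3 + 7)) = -6398/((3*(55/3))*7) = -6398/(55*7) = -6398/385 = -6398*1/385 = -914/55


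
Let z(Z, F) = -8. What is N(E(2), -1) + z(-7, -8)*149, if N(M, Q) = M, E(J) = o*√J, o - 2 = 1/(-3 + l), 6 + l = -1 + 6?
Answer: -1192 + 7*√2/4 ≈ -1189.5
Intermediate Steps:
l = -1 (l = -6 + (-1 + 6) = -6 + 5 = -1)
o = 7/4 (o = 2 + 1/(-3 - 1) = 2 + 1/(-4) = 2 - ¼ = 7/4 ≈ 1.7500)
E(J) = 7*√J/4
N(E(2), -1) + z(-7, -8)*149 = 7*√2/4 - 8*149 = 7*√2/4 - 1192 = -1192 + 7*√2/4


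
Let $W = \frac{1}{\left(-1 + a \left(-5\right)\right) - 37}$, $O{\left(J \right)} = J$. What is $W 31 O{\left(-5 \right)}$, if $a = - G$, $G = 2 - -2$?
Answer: $\frac{155}{18} \approx 8.6111$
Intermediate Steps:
$G = 4$ ($G = 2 + 2 = 4$)
$a = -4$ ($a = \left(-1\right) 4 = -4$)
$W = - \frac{1}{18}$ ($W = \frac{1}{\left(-1 - -20\right) - 37} = \frac{1}{\left(-1 + 20\right) - 37} = \frac{1}{19 - 37} = \frac{1}{-18} = - \frac{1}{18} \approx -0.055556$)
$W 31 O{\left(-5 \right)} = \left(- \frac{1}{18}\right) 31 \left(-5\right) = \left(- \frac{31}{18}\right) \left(-5\right) = \frac{155}{18}$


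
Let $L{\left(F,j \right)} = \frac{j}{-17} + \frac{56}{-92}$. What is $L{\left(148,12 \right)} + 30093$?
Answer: $\frac{11765849}{391} \approx 30092.0$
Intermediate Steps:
$L{\left(F,j \right)} = - \frac{14}{23} - \frac{j}{17}$ ($L{\left(F,j \right)} = j \left(- \frac{1}{17}\right) + 56 \left(- \frac{1}{92}\right) = - \frac{j}{17} - \frac{14}{23} = - \frac{14}{23} - \frac{j}{17}$)
$L{\left(148,12 \right)} + 30093 = \left(- \frac{14}{23} - \frac{12}{17}\right) + 30093 = - \frac{514}{391} + 30093 = \frac{11765849}{391}$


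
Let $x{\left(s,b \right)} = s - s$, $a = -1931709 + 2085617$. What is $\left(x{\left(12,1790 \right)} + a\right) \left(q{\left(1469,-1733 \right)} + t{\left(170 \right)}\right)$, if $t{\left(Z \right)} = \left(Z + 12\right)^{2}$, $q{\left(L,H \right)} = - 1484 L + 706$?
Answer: $-330312116728$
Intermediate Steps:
$q{\left(L,H \right)} = 706 - 1484 L$
$a = 153908$
$x{\left(s,b \right)} = 0$
$t{\left(Z \right)} = \left(12 + Z\right)^{2}$
$\left(x{\left(12,1790 \right)} + a\right) \left(q{\left(1469,-1733 \right)} + t{\left(170 \right)}\right) = \left(0 + 153908\right) \left(\left(706 - 2179996\right) + \left(12 + 170\right)^{2}\right) = 153908 \left(\left(706 - 2179996\right) + 182^{2}\right) = 153908 \left(-2179290 + 33124\right) = 153908 \left(-2146166\right) = -330312116728$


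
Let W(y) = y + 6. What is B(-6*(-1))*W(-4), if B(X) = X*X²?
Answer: 432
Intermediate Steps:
W(y) = 6 + y
B(X) = X³
B(-6*(-1))*W(-4) = (-6*(-1))³*(6 - 4) = 6³*2 = 216*2 = 432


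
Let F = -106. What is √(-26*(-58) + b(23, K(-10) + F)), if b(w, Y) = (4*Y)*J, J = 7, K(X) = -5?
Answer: 40*I ≈ 40.0*I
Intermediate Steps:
b(w, Y) = 28*Y (b(w, Y) = (4*Y)*7 = 28*Y)
√(-26*(-58) + b(23, K(-10) + F)) = √(-26*(-58) + 28*(-5 - 106)) = √(1508 + 28*(-111)) = √(1508 - 3108) = √(-1600) = 40*I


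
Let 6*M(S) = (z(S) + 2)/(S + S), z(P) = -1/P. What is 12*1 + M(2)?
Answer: 193/16 ≈ 12.063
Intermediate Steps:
M(S) = (2 - 1/S)/(12*S) (M(S) = ((-1/S + 2)/(S + S))/6 = ((2 - 1/S)/((2*S)))/6 = ((2 - 1/S)*(1/(2*S)))/6 = ((2 - 1/S)/(2*S))/6 = (2 - 1/S)/(12*S))
12*1 + M(2) = 12*1 + (1/12)*(-1 + 2*2)/2**2 = 12 + (1/12)*(1/4)*(-1 + 4) = 12 + (1/12)*(1/4)*3 = 12 + 1/16 = 193/16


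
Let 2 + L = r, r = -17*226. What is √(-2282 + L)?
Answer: I*√6126 ≈ 78.269*I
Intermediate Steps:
r = -3842
L = -3844 (L = -2 - 3842 = -3844)
√(-2282 + L) = √(-2282 - 3844) = √(-6126) = I*√6126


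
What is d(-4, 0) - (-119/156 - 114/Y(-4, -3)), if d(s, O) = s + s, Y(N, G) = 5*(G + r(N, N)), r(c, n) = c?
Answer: -57299/5460 ≈ -10.494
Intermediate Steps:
Y(N, G) = 5*G + 5*N (Y(N, G) = 5*(G + N) = 5*G + 5*N)
d(s, O) = 2*s
d(-4, 0) - (-119/156 - 114/Y(-4, -3)) = 2*(-4) - (-119/156 - 114/(5*(-3) + 5*(-4))) = -8 - (-119*1/156 - 114/(-15 - 20)) = -8 - (-119/156 - 114/(-35)) = -8 - (-119/156 - 114*(-1/35)) = -8 - (-119/156 + 114/35) = -8 - 1*13619/5460 = -8 - 13619/5460 = -57299/5460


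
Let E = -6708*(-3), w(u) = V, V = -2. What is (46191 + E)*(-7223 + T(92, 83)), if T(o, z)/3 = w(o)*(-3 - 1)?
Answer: -477401685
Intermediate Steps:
w(u) = -2
E = 20124
T(o, z) = 24 (T(o, z) = 3*(-2*(-3 - 1)) = 3*(-2*(-4)) = 3*8 = 24)
(46191 + E)*(-7223 + T(92, 83)) = (46191 + 20124)*(-7223 + 24) = 66315*(-7199) = -477401685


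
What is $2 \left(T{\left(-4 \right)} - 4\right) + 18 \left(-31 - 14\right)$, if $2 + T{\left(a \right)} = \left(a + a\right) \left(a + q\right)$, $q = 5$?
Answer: $-838$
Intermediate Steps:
$T{\left(a \right)} = -2 + 2 a \left(5 + a\right)$ ($T{\left(a \right)} = -2 + \left(a + a\right) \left(a + 5\right) = -2 + 2 a \left(5 + a\right)$)
$2 \left(T{\left(-4 \right)} - 4\right) + 18 \left(-31 - 14\right) = 2 \left(\left(-2 + 2 \left(-4\right)^{2} + 10 \left(-4\right)\right) - 4\right) + 18 \left(-31 - 14\right) = 2 \left(\left(-2 + 2 \cdot 16 - 40\right) - 4\right) + 18 \left(-45\right) = 2 \left(\left(-2 + 32 - 40\right) - 4\right) - 810 = 2 \left(-10 - 4\right) - 810 = 2 \left(-14\right) - 810 = -28 - 810 = -838$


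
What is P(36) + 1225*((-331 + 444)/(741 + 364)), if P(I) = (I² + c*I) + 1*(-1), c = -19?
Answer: 162716/221 ≈ 736.27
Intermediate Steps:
P(I) = -1 + I² - 19*I (P(I) = (I² - 19*I) + 1*(-1) = (I² - 19*I) - 1 = -1 + I² - 19*I)
P(36) + 1225*((-331 + 444)/(741 + 364)) = (-1 + 36² - 19*36) + 1225*((-331 + 444)/(741 + 364)) = (-1 + 1296 - 684) + 1225*(113/1105) = 611 + 1225*(113*(1/1105)) = 611 + 1225*(113/1105) = 611 + 27685/221 = 162716/221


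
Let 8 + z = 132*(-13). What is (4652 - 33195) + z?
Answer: -30267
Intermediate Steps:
z = -1724 (z = -8 + 132*(-13) = -8 - 1716 = -1724)
(4652 - 33195) + z = (4652 - 33195) - 1724 = -28543 - 1724 = -30267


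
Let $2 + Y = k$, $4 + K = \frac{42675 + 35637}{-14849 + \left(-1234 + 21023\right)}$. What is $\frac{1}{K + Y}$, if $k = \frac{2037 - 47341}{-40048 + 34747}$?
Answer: $\frac{26505}{487664} \approx 0.054351$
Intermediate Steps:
$k = \frac{45304}{5301}$ ($k = - \frac{45304}{-5301} = \left(-45304\right) \left(- \frac{1}{5301}\right) = \frac{45304}{5301} \approx 8.5463$)
$K = \frac{1126}{95}$ ($K = -4 + \frac{42675 + 35637}{-14849 + \left(-1234 + 21023\right)} = -4 + \frac{78312}{-14849 + 19789} = -4 + \frac{78312}{4940} = -4 + 78312 \cdot \frac{1}{4940} = -4 + \frac{1506}{95} = \frac{1126}{95} \approx 11.853$)
$Y = \frac{34702}{5301}$ ($Y = -2 + \frac{45304}{5301} = \frac{34702}{5301} \approx 6.5463$)
$\frac{1}{K + Y} = \frac{1}{\frac{1126}{95} + \frac{34702}{5301}} = \frac{1}{\frac{487664}{26505}} = \frac{26505}{487664}$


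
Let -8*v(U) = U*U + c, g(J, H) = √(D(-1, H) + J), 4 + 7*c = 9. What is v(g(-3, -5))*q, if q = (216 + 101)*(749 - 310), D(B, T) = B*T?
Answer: -2644097/56 ≈ -47216.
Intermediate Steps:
c = 5/7 (c = -4/7 + (⅐)*9 = -4/7 + 9/7 = 5/7 ≈ 0.71429)
g(J, H) = √(J - H) (g(J, H) = √(-H + J) = √(J - H))
v(U) = -5/56 - U²/8 (v(U) = -(U*U + 5/7)/8 = -(U² + 5/7)/8 = -(5/7 + U²)/8 = -5/56 - U²/8)
q = 139163 (q = 317*439 = 139163)
v(g(-3, -5))*q = (-5/56 - (√(-3 - 1*(-5)))²/8)*139163 = (-5/56 - (√(-3 + 5))²/8)*139163 = (-5/56 - (√2)²/8)*139163 = (-5/56 - ⅛*2)*139163 = (-5/56 - ¼)*139163 = -19/56*139163 = -2644097/56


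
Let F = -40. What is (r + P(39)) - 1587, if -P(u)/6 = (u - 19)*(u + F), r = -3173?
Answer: -4640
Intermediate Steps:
P(u) = -6*(-40 + u)*(-19 + u) (P(u) = -6*(u - 19)*(u - 40) = -6*(-19 + u)*(-40 + u) = -6*(-40 + u)*(-19 + u))
(r + P(39)) - 1587 = (-3173 + (-4560 - 6*39² + 354*39)) - 1587 = (-3173 + (-4560 - 6*1521 + 13806)) - 1587 = (-3173 + (-4560 - 9126 + 13806)) - 1587 = (-3173 + 120) - 1587 = -3053 - 1587 = -4640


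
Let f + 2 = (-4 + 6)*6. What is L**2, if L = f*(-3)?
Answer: 900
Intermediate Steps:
f = 10 (f = -2 + (-4 + 6)*6 = -2 + 2*6 = -2 + 12 = 10)
L = -30 (L = 10*(-3) = -30)
L**2 = (-30)**2 = 900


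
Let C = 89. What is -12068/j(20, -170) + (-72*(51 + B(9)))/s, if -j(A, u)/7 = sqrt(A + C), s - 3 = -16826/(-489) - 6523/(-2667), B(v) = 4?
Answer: -26083260/262511 + 1724*sqrt(109)/109 ≈ 65.769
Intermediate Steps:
s = 5775242/144907 (s = 3 + (-16826/(-489) - 6523/(-2667)) = 3 + (-16826*(-1/489) - 6523*(-1/2667)) = 3 + (16826/489 + 6523/2667) = 3 + 5340521/144907 = 5775242/144907 ≈ 39.855)
j(A, u) = -7*sqrt(89 + A) (j(A, u) = -7*sqrt(A + 89) = -7*sqrt(89 + A))
-12068/j(20, -170) + (-72*(51 + B(9)))/s = -12068*(-1/(7*sqrt(89 + 20))) + (-72*(51 + 4))/(5775242/144907) = -12068*(-sqrt(109)/763) - 72*55*(144907/5775242) = -(-1724)*sqrt(109)/109 - 3960*144907/5775242 = 1724*sqrt(109)/109 - 26083260/262511 = -26083260/262511 + 1724*sqrt(109)/109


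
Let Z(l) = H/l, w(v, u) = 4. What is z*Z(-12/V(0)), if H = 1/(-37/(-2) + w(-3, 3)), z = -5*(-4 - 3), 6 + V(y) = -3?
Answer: 7/6 ≈ 1.1667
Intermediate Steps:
V(y) = -9 (V(y) = -6 - 3 = -9)
z = 35 (z = -5*(-7) = 35)
H = 2/45 (H = 1/(-37/(-2) + 4) = 1/(-37*(-1/2) + 4) = 1/(37/2 + 4) = 1/(45/2) = 2/45 ≈ 0.044444)
Z(l) = 2/(45*l)
z*Z(-12/V(0)) = 35*(2/(45*((-12/(-9))))) = 35*(2/(45*((-12*(-1/9))))) = 35*(2/(45*(4/3))) = 35*((2/45)*(3/4)) = 35*(1/30) = 7/6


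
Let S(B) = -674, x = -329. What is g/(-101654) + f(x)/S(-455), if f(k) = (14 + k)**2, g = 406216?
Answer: -5180203867/34257398 ≈ -151.21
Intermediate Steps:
g/(-101654) + f(x)/S(-455) = 406216/(-101654) + (14 - 329)**2/(-674) = 406216*(-1/101654) + (-315)**2*(-1/674) = -203108/50827 + 99225*(-1/674) = -203108/50827 - 99225/674 = -5180203867/34257398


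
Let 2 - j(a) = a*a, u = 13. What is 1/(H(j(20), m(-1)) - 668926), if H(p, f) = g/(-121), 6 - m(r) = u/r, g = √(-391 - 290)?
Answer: -9793745566/6551291046482797 + 121*I*√681/6551291046482797 ≈ -1.4949e-6 + 4.8198e-13*I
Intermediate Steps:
g = I*√681 (g = √(-681) = I*√681 ≈ 26.096*I)
j(a) = 2 - a² (j(a) = 2 - a*a = 2 - a²)
m(r) = 6 - 13/r
H(p, f) = -I*√681/121 (H(p, f) = (I*√681)/(-121) = (I*√681)*(-1/121) = -I*√681/121)
1/(H(j(20), m(-1)) - 668926) = 1/(-I*√681/121 - 668926) = 1/(-668926 - I*√681/121)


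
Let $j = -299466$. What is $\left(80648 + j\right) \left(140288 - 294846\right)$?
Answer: $33820072444$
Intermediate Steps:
$\left(80648 + j\right) \left(140288 - 294846\right) = \left(80648 - 299466\right) \left(140288 - 294846\right) = \left(-218818\right) \left(-154558\right) = 33820072444$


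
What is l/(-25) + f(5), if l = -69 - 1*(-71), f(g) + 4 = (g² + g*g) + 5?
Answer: 1273/25 ≈ 50.920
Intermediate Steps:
f(g) = 1 + 2*g² (f(g) = -4 + ((g² + g*g) + 5) = -4 + ((g² + g²) + 5) = -4 + (2*g² + 5) = -4 + (5 + 2*g²) = 1 + 2*g²)
l = 2 (l = -69 + 71 = 2)
l/(-25) + f(5) = 2/(-25) + (1 + 2*5²) = 2*(-1/25) + (1 + 2*25) = -2/25 + (1 + 50) = -2/25 + 51 = 1273/25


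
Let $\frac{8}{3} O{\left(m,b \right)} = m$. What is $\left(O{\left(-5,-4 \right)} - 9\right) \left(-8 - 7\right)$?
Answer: $\frac{1305}{8} \approx 163.13$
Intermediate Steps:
$O{\left(m,b \right)} = \frac{3 m}{8}$
$\left(O{\left(-5,-4 \right)} - 9\right) \left(-8 - 7\right) = \left(\frac{3}{8} \left(-5\right) - 9\right) \left(-8 - 7\right) = \left(- \frac{15}{8} - 9\right) \left(-15\right) = \left(- \frac{87}{8}\right) \left(-15\right) = \frac{1305}{8}$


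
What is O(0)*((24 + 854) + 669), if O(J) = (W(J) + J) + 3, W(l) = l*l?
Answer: 4641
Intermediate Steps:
W(l) = l²
O(J) = 3 + J + J² (O(J) = (J² + J) + 3 = (J + J²) + 3 = 3 + J + J²)
O(0)*((24 + 854) + 669) = (3 + 0 + 0²)*((24 + 854) + 669) = (3 + 0 + 0)*(878 + 669) = 3*1547 = 4641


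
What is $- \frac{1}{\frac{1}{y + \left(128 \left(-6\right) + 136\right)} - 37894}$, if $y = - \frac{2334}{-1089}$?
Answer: $\frac{228638}{8664008735} \approx 2.6389 \cdot 10^{-5}$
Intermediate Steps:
$y = \frac{778}{363}$ ($y = \left(-2334\right) \left(- \frac{1}{1089}\right) = \frac{778}{363} \approx 2.1432$)
$- \frac{1}{\frac{1}{y + \left(128 \left(-6\right) + 136\right)} - 37894} = - \frac{1}{\frac{1}{\frac{778}{363} + \left(128 \left(-6\right) + 136\right)} - 37894} = - \frac{1}{\frac{1}{\frac{778}{363} + \left(-768 + 136\right)} - 37894} = - \frac{1}{\frac{1}{\frac{778}{363} - 632} - 37894} = - \frac{1}{\frac{1}{- \frac{228638}{363}} - 37894} = - \frac{1}{- \frac{363}{228638} - 37894} = - \frac{1}{- \frac{8664008735}{228638}} = \left(-1\right) \left(- \frac{228638}{8664008735}\right) = \frac{228638}{8664008735}$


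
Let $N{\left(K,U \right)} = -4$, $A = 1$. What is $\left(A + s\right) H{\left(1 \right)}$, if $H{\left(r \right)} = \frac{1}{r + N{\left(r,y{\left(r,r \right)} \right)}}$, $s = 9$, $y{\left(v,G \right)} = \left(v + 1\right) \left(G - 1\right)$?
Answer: $- \frac{10}{3} \approx -3.3333$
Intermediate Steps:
$y{\left(v,G \right)} = \left(1 + v\right) \left(-1 + G\right)$
$H{\left(r \right)} = \frac{1}{-4 + r}$ ($H{\left(r \right)} = \frac{1}{r - 4} = \frac{1}{-4 + r}$)
$\left(A + s\right) H{\left(1 \right)} = \frac{1 + 9}{-4 + 1} = \frac{10}{-3} = 10 \left(- \frac{1}{3}\right) = - \frac{10}{3}$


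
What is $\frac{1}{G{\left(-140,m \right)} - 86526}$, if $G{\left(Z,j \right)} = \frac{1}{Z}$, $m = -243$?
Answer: $- \frac{140}{12113641} \approx -1.1557 \cdot 10^{-5}$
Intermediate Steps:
$\frac{1}{G{\left(-140,m \right)} - 86526} = \frac{1}{\frac{1}{-140} - 86526} = \frac{1}{- \frac{1}{140} - 86526} = \frac{1}{- \frac{12113641}{140}} = - \frac{140}{12113641}$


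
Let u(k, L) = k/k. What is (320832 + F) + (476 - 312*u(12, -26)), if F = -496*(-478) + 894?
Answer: 558978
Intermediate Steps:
u(k, L) = 1
F = 237982 (F = 237088 + 894 = 237982)
(320832 + F) + (476 - 312*u(12, -26)) = (320832 + 237982) + (476 - 312*1) = 558814 + (476 - 312) = 558814 + 164 = 558978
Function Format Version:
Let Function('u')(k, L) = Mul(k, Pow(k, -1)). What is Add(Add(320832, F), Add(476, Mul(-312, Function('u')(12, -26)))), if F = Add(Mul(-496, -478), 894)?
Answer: 558978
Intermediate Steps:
Function('u')(k, L) = 1
F = 237982 (F = Add(237088, 894) = 237982)
Add(Add(320832, F), Add(476, Mul(-312, Function('u')(12, -26)))) = Add(Add(320832, 237982), Add(476, Mul(-312, 1))) = Add(558814, Add(476, -312)) = Add(558814, 164) = 558978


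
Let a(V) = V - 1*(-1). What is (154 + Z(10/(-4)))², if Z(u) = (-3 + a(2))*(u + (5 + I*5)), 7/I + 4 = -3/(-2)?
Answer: 23716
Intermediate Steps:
a(V) = 1 + V (a(V) = V + 1 = 1 + V)
I = -14/5 (I = 7/(-4 - 3/(-2)) = 7/(-4 - 3*(-½)) = 7/(-4 + 3/2) = 7/(-5/2) = 7*(-⅖) = -14/5 ≈ -2.8000)
Z(u) = 0 (Z(u) = (-3 + (1 + 2))*(u + (5 - 14/5*5)) = (-3 + 3)*(u + (5 - 14)) = 0*(u - 9) = 0*(-9 + u) = 0)
(154 + Z(10/(-4)))² = (154 + 0)² = 154² = 23716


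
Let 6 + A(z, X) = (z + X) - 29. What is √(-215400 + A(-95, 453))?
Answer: I*√215077 ≈ 463.76*I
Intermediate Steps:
A(z, X) = -35 + X + z (A(z, X) = -6 + ((z + X) - 29) = -6 + ((X + z) - 29) = -6 + (-29 + X + z) = -35 + X + z)
√(-215400 + A(-95, 453)) = √(-215400 + (-35 + 453 - 95)) = √(-215400 + 323) = √(-215077) = I*√215077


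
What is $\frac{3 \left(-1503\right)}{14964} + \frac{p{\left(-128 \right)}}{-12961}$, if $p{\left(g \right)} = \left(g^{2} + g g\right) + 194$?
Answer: $- \frac{183894839}{64649468} \approx -2.8445$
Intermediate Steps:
$p{\left(g \right)} = 194 + 2 g^{2}$ ($p{\left(g \right)} = \left(g^{2} + g^{2}\right) + 194 = 2 g^{2} + 194 = 194 + 2 g^{2}$)
$\frac{3 \left(-1503\right)}{14964} + \frac{p{\left(-128 \right)}}{-12961} = \frac{3 \left(-1503\right)}{14964} + \frac{194 + 2 \left(-128\right)^{2}}{-12961} = \left(-4509\right) \frac{1}{14964} + \left(194 + 2 \cdot 16384\right) \left(- \frac{1}{12961}\right) = - \frac{1503}{4988} + \left(194 + 32768\right) \left(- \frac{1}{12961}\right) = - \frac{1503}{4988} + 32962 \left(- \frac{1}{12961}\right) = - \frac{1503}{4988} - \frac{32962}{12961} = - \frac{183894839}{64649468}$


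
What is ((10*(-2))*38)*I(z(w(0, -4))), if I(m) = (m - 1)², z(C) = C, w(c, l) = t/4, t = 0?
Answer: -760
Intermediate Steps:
w(c, l) = 0 (w(c, l) = 0/4 = 0*(¼) = 0)
I(m) = (-1 + m)²
((10*(-2))*38)*I(z(w(0, -4))) = ((10*(-2))*38)*(-1 + 0)² = -20*38*(-1)² = -760*1 = -760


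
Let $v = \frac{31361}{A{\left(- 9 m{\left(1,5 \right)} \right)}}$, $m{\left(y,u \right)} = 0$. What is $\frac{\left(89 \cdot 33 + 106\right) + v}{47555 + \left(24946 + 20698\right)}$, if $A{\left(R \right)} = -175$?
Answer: $\frac{501164}{16309825} \approx 0.030728$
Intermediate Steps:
$v = - \frac{31361}{175}$ ($v = \frac{31361}{-175} = 31361 \left(- \frac{1}{175}\right) = - \frac{31361}{175} \approx -179.21$)
$\frac{\left(89 \cdot 33 + 106\right) + v}{47555 + \left(24946 + 20698\right)} = \frac{\left(89 \cdot 33 + 106\right) - \frac{31361}{175}}{47555 + \left(24946 + 20698\right)} = \frac{\left(2937 + 106\right) - \frac{31361}{175}}{47555 + 45644} = \frac{3043 - \frac{31361}{175}}{93199} = \frac{501164}{175} \cdot \frac{1}{93199} = \frac{501164}{16309825}$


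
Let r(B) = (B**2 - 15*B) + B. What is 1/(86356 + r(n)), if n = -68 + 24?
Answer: 1/88908 ≈ 1.1248e-5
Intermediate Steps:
n = -44
r(B) = B**2 - 14*B
1/(86356 + r(n)) = 1/(86356 - 44*(-14 - 44)) = 1/(86356 - 44*(-58)) = 1/(86356 + 2552) = 1/88908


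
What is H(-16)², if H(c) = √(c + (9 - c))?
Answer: 9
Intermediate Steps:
H(c) = 3 (H(c) = √9 = 3)
H(-16)² = 3² = 9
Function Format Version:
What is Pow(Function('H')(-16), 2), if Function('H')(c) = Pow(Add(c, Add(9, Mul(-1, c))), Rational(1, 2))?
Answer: 9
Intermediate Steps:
Function('H')(c) = 3 (Function('H')(c) = Pow(9, Rational(1, 2)) = 3)
Pow(Function('H')(-16), 2) = Pow(3, 2) = 9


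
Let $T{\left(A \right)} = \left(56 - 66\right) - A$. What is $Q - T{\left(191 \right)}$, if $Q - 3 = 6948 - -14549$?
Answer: $21701$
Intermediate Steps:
$Q = 21500$ ($Q = 3 + \left(6948 - -14549\right) = 3 + \left(6948 + 14549\right) = 3 + 21497 = 21500$)
$T{\left(A \right)} = -10 - A$
$Q - T{\left(191 \right)} = 21500 - \left(-10 - 191\right) = 21500 - -201 = 21500 + 201 = 21701$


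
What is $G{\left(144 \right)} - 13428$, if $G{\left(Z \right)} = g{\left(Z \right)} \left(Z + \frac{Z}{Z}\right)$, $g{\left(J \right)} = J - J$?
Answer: $-13428$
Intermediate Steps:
$g{\left(J \right)} = 0$
$G{\left(Z \right)} = 0$ ($G{\left(Z \right)} = 0 \left(Z + \frac{Z}{Z}\right) = 0 \left(Z + 1\right) = 0 \left(1 + Z\right) = 0$)
$G{\left(144 \right)} - 13428 = 0 - 13428 = -13428$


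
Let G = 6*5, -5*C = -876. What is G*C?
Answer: 5256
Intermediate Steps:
C = 876/5 (C = -⅕*(-876) = 876/5 ≈ 175.20)
G = 30
G*C = 30*(876/5) = 5256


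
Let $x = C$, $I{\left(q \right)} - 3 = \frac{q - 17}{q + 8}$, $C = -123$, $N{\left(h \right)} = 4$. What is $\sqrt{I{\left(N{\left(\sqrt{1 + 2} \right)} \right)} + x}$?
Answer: $\frac{i \sqrt{4359}}{6} \approx 11.004 i$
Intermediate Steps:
$I{\left(q \right)} = 3 + \frac{-17 + q}{8 + q}$ ($I{\left(q \right)} = 3 + \frac{q - 17}{q + 8} = 3 + \frac{-17 + q}{8 + q}$)
$x = -123$
$\sqrt{I{\left(N{\left(\sqrt{1 + 2} \right)} \right)} + x} = \sqrt{\frac{7 + 4 \cdot 4}{8 + 4} - 123} = \sqrt{\frac{7 + 16}{12} - 123} = \sqrt{\frac{1}{12} \cdot 23 - 123} = \sqrt{\frac{23}{12} - 123} = \sqrt{- \frac{1453}{12}} = \frac{i \sqrt{4359}}{6}$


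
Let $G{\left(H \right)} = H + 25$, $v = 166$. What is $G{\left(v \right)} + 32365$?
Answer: $32556$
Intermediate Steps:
$G{\left(H \right)} = 25 + H$
$G{\left(v \right)} + 32365 = \left(25 + 166\right) + 32365 = 191 + 32365 = 32556$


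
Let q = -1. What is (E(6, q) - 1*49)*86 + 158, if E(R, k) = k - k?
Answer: -4056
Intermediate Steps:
E(R, k) = 0
(E(6, q) - 1*49)*86 + 158 = (0 - 1*49)*86 + 158 = (0 - 49)*86 + 158 = -49*86 + 158 = -4214 + 158 = -4056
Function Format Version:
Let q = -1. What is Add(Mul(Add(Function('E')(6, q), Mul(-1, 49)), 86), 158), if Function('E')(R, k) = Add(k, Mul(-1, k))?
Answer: -4056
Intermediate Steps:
Function('E')(R, k) = 0
Add(Mul(Add(Function('E')(6, q), Mul(-1, 49)), 86), 158) = Add(Mul(Add(0, Mul(-1, 49)), 86), 158) = Add(Mul(Add(0, -49), 86), 158) = Add(Mul(-49, 86), 158) = Add(-4214, 158) = -4056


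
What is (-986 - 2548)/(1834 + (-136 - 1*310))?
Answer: -1767/694 ≈ -2.5461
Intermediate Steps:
(-986 - 2548)/(1834 + (-136 - 1*310)) = -3534/(1834 + (-136 - 310)) = -3534/(1834 - 446) = -3534/1388 = -3534*1/1388 = -1767/694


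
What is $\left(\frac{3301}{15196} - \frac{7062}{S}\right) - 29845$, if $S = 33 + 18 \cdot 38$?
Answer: $- \frac{108427366625}{3631844} \approx -29855.0$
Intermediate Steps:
$S = 717$ ($S = 33 + 684 = 717$)
$\left(\frac{3301}{15196} - \frac{7062}{S}\right) - 29845 = \left(\frac{3301}{15196} - \frac{7062}{717}\right) - 29845 = \left(3301 \cdot \frac{1}{15196} - \frac{2354}{239}\right) - 29845 = \left(\frac{3301}{15196} - \frac{2354}{239}\right) - 29845 = - \frac{34982445}{3631844} - 29845 = - \frac{108427366625}{3631844}$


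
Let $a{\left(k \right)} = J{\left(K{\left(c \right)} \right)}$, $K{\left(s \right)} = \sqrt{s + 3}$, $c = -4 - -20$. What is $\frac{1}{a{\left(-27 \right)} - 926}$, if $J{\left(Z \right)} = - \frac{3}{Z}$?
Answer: $- \frac{17594}{16292035} + \frac{3 \sqrt{19}}{16292035} \approx -0.0010791$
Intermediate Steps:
$c = 16$ ($c = -4 + 20 = 16$)
$K{\left(s \right)} = \sqrt{3 + s}$
$a{\left(k \right)} = - \frac{3 \sqrt{19}}{19}$ ($a{\left(k \right)} = - \frac{3}{\sqrt{3 + 16}} = - \frac{3}{\sqrt{19}} = - 3 \frac{\sqrt{19}}{19} = - \frac{3 \sqrt{19}}{19}$)
$\frac{1}{a{\left(-27 \right)} - 926} = \frac{1}{- \frac{3 \sqrt{19}}{19} - 926} = \frac{1}{-926 - \frac{3 \sqrt{19}}{19}}$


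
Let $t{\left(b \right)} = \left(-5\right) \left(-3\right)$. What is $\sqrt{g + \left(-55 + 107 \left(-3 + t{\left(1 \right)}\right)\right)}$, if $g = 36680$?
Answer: $\sqrt{37909} \approx 194.7$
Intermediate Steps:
$t{\left(b \right)} = 15$
$\sqrt{g + \left(-55 + 107 \left(-3 + t{\left(1 \right)}\right)\right)} = \sqrt{36680 - \left(55 - 107 \left(-3 + 15\right)\right)} = \sqrt{36680 + \left(-55 + 107 \cdot 12\right)} = \sqrt{36680 + \left(-55 + 1284\right)} = \sqrt{36680 + 1229} = \sqrt{37909}$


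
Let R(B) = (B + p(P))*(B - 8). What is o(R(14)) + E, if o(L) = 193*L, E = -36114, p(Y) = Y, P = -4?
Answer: -24534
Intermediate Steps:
R(B) = (-8 + B)*(-4 + B) (R(B) = (B - 4)*(B - 8) = (-4 + B)*(-8 + B) = (-8 + B)*(-4 + B))
o(R(14)) + E = 193*(32 + 14² - 12*14) - 36114 = 193*(32 + 196 - 168) - 36114 = 193*60 - 36114 = 11580 - 36114 = -24534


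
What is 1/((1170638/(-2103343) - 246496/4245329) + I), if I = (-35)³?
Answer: -811762094077/34804798711650105 ≈ -2.3323e-5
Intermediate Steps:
I = -42875
1/((1170638/(-2103343) - 246496/4245329) + I) = 1/((1170638/(-2103343) - 246496/4245329) - 42875) = 1/((1170638*(-1/2103343) - 246496*1/4245329) - 42875) = 1/((-1170638/2103343 - 246496/4245329) - 42875) = 1/(-498928098730/811762094077 - 42875) = 1/(-34804798711650105/811762094077) = -811762094077/34804798711650105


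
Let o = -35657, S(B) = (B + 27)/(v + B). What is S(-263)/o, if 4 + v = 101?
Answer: -118/2959531 ≈ -3.9871e-5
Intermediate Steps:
v = 97 (v = -4 + 101 = 97)
S(B) = (27 + B)/(97 + B) (S(B) = (B + 27)/(97 + B) = (27 + B)/(97 + B))
S(-263)/o = ((27 - 263)/(97 - 263))/(-35657) = (-236/(-166))*(-1/35657) = -1/166*(-236)*(-1/35657) = (118/83)*(-1/35657) = -118/2959531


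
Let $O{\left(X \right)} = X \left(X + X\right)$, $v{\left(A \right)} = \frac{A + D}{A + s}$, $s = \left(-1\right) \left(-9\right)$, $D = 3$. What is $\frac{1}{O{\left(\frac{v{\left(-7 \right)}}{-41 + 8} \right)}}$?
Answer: $\frac{1089}{8} \approx 136.13$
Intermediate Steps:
$s = 9$
$v{\left(A \right)} = \frac{3 + A}{9 + A}$ ($v{\left(A \right)} = \frac{A + 3}{A + 9} = \frac{3 + A}{9 + A}$)
$O{\left(X \right)} = 2 X^{2}$ ($O{\left(X \right)} = X 2 X = 2 X^{2}$)
$\frac{1}{O{\left(\frac{v{\left(-7 \right)}}{-41 + 8} \right)}} = \frac{1}{2 \left(\frac{\frac{1}{9 - 7} \left(3 - 7\right)}{-41 + 8}\right)^{2}} = \frac{1}{2 \left(\frac{\frac{1}{2} \left(-4\right)}{-33}\right)^{2}} = \frac{1}{2 \left(\frac{1}{2} \left(-4\right) \left(- \frac{1}{33}\right)\right)^{2}} = \frac{1}{2 \left(\left(-2\right) \left(- \frac{1}{33}\right)\right)^{2}} = \frac{1}{2 \left(\frac{2}{33}\right)^{2}} = \frac{1}{2 \cdot \frac{4}{1089}} = \frac{1}{\frac{8}{1089}} = \frac{1089}{8}$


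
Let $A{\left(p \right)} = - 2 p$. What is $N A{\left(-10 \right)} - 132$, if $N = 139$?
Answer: $2648$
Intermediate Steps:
$N A{\left(-10 \right)} - 132 = 139 \left(\left(-2\right) \left(-10\right)\right) - 132 = 139 \cdot 20 - 132 = 2780 - 132 = 2648$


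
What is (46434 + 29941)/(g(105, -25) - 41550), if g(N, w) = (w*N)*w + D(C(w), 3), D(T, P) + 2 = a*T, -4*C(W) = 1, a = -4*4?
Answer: 76375/24077 ≈ 3.1721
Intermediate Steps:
a = -16
C(W) = -1/4 (C(W) = -1/4*1 = -1/4)
D(T, P) = -2 - 16*T
g(N, w) = 2 + N*w**2 (g(N, w) = (w*N)*w + (-2 - 16*(-1/4)) = (N*w)*w + (-2 + 4) = N*w**2 + 2 = 2 + N*w**2)
(46434 + 29941)/(g(105, -25) - 41550) = (46434 + 29941)/((2 + 105*(-25)**2) - 41550) = 76375/((2 + 105*625) - 41550) = 76375/((2 + 65625) - 41550) = 76375/(65627 - 41550) = 76375/24077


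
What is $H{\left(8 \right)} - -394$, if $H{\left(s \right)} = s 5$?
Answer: $434$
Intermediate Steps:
$H{\left(s \right)} = 5 s$
$H{\left(8 \right)} - -394 = 5 \cdot 8 - -394 = 40 + 394 = 434$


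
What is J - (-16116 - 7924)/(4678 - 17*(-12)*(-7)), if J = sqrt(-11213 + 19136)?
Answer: 2404/325 + sqrt(7923) ≈ 96.408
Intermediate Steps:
J = sqrt(7923) ≈ 89.011
J - (-16116 - 7924)/(4678 - 17*(-12)*(-7)) = sqrt(7923) - (-16116 - 7924)/(4678 - 17*(-12)*(-7)) = sqrt(7923) - (-24040)/(4678 + 204*(-7)) = sqrt(7923) - (-24040)/(4678 - 1428) = sqrt(7923) - (-24040)/3250 = sqrt(7923) - 1*(-2404/325) = sqrt(7923) + 2404/325 = 2404/325 + sqrt(7923)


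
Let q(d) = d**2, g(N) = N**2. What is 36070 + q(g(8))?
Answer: 40166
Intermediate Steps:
36070 + q(g(8)) = 36070 + (8**2)**2 = 36070 + 64**2 = 36070 + 4096 = 40166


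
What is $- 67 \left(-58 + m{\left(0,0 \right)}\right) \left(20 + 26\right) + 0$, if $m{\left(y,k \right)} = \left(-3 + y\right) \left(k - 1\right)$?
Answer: $169510$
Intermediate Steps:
$m{\left(y,k \right)} = \left(-1 + k\right) \left(-3 + y\right)$ ($m{\left(y,k \right)} = \left(-3 + y\right) \left(-1 + k\right) = \left(-1 + k\right) \left(-3 + y\right)$)
$- 67 \left(-58 + m{\left(0,0 \right)}\right) \left(20 + 26\right) + 0 = - 67 \left(-58 + \left(3 - 0 - 0 + 0 \cdot 0\right)\right) \left(20 + 26\right) + 0 = - 67 \left(-58 + \left(3 + 0 + 0 + 0\right)\right) 46 + 0 = - 67 \left(-58 + 3\right) 46 + 0 = - 67 \left(\left(-55\right) 46\right) + 0 = \left(-67\right) \left(-2530\right) + 0 = 169510 + 0 = 169510$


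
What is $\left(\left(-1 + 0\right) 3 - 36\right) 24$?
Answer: $-936$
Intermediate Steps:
$\left(\left(-1 + 0\right) 3 - 36\right) 24 = \left(\left(-1\right) 3 - 36\right) 24 = \left(-3 - 36\right) 24 = \left(-39\right) 24 = -936$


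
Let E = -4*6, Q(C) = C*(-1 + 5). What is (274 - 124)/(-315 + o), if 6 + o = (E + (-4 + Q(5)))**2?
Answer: -150/257 ≈ -0.58366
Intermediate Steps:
Q(C) = 4*C (Q(C) = C*4 = 4*C)
E = -24
o = 58 (o = -6 + (-24 + (-4 + 4*5))**2 = -6 + (-24 + (-4 + 20))**2 = -6 + (-24 + 16)**2 = -6 + (-8)**2 = -6 + 64 = 58)
(274 - 124)/(-315 + o) = (274 - 124)/(-315 + 58) = 150/(-257) = 150*(-1/257) = -150/257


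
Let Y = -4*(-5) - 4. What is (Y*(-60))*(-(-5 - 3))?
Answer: -7680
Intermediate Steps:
Y = 16 (Y = 20 - 4 = 16)
(Y*(-60))*(-(-5 - 3)) = (16*(-60))*(-(-5 - 3)) = -(-960)*(-8) = -960*8 = -7680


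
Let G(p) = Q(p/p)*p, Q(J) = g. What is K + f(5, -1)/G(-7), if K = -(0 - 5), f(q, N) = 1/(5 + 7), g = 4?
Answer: 1679/336 ≈ 4.9970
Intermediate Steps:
f(q, N) = 1/12
Q(J) = 4
G(p) = 4*p
K = 5 (K = -1*(-5) = 5)
K + f(5, -1)/G(-7) = 5 + 1/(12*((4*(-7)))) = 5 + (1/12)/(-28) = 5 + (1/12)*(-1/28) = 5 - 1/336 = 1679/336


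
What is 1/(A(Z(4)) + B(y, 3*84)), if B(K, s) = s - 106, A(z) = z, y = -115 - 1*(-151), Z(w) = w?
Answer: 1/150 ≈ 0.0066667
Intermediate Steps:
y = 36 (y = -115 + 151 = 36)
B(K, s) = -106 + s
1/(A(Z(4)) + B(y, 3*84)) = 1/(4 + (-106 + 3*84)) = 1/(4 + (-106 + 252)) = 1/(4 + 146) = 1/150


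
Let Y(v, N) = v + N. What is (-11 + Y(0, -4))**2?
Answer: 225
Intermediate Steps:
Y(v, N) = N + v
(-11 + Y(0, -4))**2 = (-11 + (-4 + 0))**2 = (-11 - 4)**2 = (-15)**2 = 225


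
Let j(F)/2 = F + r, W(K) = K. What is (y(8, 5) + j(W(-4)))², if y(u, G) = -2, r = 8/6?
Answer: 484/9 ≈ 53.778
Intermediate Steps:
r = 4/3 (r = 8*(⅙) = 4/3 ≈ 1.3333)
j(F) = 8/3 + 2*F (j(F) = 2*(F + 4/3) = 2*(4/3 + F) = 8/3 + 2*F)
(y(8, 5) + j(W(-4)))² = (-2 + (8/3 + 2*(-4)))² = (-2 + (8/3 - 8))² = (-2 - 16/3)² = (-22/3)² = 484/9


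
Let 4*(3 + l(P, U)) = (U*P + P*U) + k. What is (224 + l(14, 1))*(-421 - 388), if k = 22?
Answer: -377803/2 ≈ -1.8890e+5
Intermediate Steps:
l(P, U) = 5/2 + P*U/2 (l(P, U) = -3 + ((U*P + P*U) + 22)/4 = -3 + ((P*U + P*U) + 22)/4 = -3 + (2*P*U + 22)/4 = -3 + (22 + 2*P*U)/4 = -3 + (11/2 + P*U/2) = 5/2 + P*U/2)
(224 + l(14, 1))*(-421 - 388) = (224 + (5/2 + (1/2)*14*1))*(-421 - 388) = (224 + (5/2 + 7))*(-809) = (224 + 19/2)*(-809) = (467/2)*(-809) = -377803/2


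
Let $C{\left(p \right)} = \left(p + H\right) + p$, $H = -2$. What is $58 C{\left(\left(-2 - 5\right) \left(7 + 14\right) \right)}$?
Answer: $-17168$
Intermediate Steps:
$C{\left(p \right)} = -2 + 2 p$ ($C{\left(p \right)} = \left(p - 2\right) + p = \left(-2 + p\right) + p = -2 + 2 p$)
$58 C{\left(\left(-2 - 5\right) \left(7 + 14\right) \right)} = 58 \left(-2 + 2 \left(-2 - 5\right) \left(7 + 14\right)\right) = 58 \left(-2 + 2 \left(\left(-7\right) 21\right)\right) = 58 \left(-2 + 2 \left(-147\right)\right) = 58 \left(-2 - 294\right) = 58 \left(-296\right) = -17168$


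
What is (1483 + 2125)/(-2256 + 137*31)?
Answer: 328/181 ≈ 1.8122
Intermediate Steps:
(1483 + 2125)/(-2256 + 137*31) = 3608/(-2256 + 4247) = 3608/1991 = 3608*(1/1991) = 328/181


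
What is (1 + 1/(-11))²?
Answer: 100/121 ≈ 0.82645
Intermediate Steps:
(1 + 1/(-11))² = (1 - 1/11)² = (10/11)² = 100/121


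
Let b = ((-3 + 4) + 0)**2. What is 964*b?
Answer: 964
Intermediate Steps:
b = 1 (b = (1 + 0)**2 = 1**2 = 1)
964*b = 964*1 = 964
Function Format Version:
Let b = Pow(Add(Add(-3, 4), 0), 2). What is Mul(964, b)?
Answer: 964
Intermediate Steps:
b = 1 (b = Pow(Add(1, 0), 2) = Pow(1, 2) = 1)
Mul(964, b) = Mul(964, 1) = 964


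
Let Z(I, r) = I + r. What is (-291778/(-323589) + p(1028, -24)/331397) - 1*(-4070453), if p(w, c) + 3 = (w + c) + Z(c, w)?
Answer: 436500920443456160/107236423833 ≈ 4.0705e+6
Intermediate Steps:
p(w, c) = -3 + 2*c + 2*w (p(w, c) = -3 + ((w + c) + (c + w)) = -3 + ((c + w) + (c + w)) = -3 + (2*c + 2*w) = -3 + 2*c + 2*w)
(-291778/(-323589) + p(1028, -24)/331397) - 1*(-4070453) = (-291778/(-323589) + (-3 + 2*(-24) + 2*1028)/331397) - 1*(-4070453) = (-291778*(-1/323589) + (-3 - 48 + 2056)*(1/331397)) + 4070453 = (291778/323589 + 2005*(1/331397)) + 4070453 = (291778/323589 + 2005/331397) + 4070453 = 97343149811/107236423833 + 4070453 = 436500920443456160/107236423833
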